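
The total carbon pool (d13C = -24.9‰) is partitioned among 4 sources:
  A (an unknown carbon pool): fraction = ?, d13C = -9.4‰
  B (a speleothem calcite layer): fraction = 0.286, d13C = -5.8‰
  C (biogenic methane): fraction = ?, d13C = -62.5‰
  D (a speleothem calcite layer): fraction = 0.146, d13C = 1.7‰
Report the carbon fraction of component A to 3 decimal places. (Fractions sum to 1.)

Let f_A and f_C be the unknown fractions; fractions sum to 1 so f_A + f_C = 0.568.
Mass balance: Σ fᵢ·δᵢ = δ_bulk ⇒ f_A·(-9.4) + f_C·(-62.5) = -24.9 − (-1.411) = -23.489
Substitute f_C = 0.568 − f_A:
f_A·(-9.4 − -62.5) = -23.489 − 0.568×(-62.5) = 12.011
f_A = 12.011 / 53.1 = 0.2262

0.226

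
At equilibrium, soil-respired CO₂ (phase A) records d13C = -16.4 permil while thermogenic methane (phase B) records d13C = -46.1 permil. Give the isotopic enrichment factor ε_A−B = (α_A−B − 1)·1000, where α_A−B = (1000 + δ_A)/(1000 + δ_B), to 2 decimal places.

α_A−B = (1000 + -16.4) / (1000 + -46.1) = 983.6 / 953.9 = 1.031135
ε_A−B = (1.031135 − 1) × 1000 = 31.135 permil
(The approximation ε ≈ δ_A − δ_B would give 29.7 permil.)

31.14 permil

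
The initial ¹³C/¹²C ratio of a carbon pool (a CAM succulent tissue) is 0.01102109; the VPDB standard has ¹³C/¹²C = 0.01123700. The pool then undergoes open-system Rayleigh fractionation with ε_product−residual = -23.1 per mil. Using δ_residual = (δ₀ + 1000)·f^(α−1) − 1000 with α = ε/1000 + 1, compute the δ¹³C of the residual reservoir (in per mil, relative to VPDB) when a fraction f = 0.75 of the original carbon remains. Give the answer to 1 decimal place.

-12.7 per mil

δ₀ = (0.01102109/0.01123700 − 1)×1000 = (0.980786 − 1)×1000 = -19.214 per mil
α − 1 = ε/1000 = -0.0231
f^(α−1) = 0.75^(-0.0231) = 1.006668
δ_res = (-19.214 + 1000) × 1.006668 − 1000 = 987.325 − 1000 = -12.67 per mil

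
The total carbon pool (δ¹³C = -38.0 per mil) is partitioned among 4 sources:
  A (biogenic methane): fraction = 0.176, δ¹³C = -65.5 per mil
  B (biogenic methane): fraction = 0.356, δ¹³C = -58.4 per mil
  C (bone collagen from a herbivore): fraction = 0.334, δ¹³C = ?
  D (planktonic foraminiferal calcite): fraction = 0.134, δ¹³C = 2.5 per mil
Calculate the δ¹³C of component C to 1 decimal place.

-18.0 per mil

Isotope mass balance: δ_bulk = Σ fᵢ·δᵢ.
-38.0 = 0.176×(-65.5) + 0.356×(-58.4) + 0.334×δ_C + 0.134×(2.5)
0.334·δ_C = -38.0 − (-31.983) = -6.017
δ_C = -6.017 / 0.334 = -18.01 per mil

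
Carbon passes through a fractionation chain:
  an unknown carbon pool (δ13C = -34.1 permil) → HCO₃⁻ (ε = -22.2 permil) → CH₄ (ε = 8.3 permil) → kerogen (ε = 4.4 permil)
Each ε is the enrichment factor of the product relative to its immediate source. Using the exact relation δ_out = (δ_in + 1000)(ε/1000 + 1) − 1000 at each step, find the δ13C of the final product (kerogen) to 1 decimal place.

-43.5 permil

step 1: δ = (-34.10 + 1000)·(-22.2/1000 + 1) − 1000 = -55.54 permil
step 2: δ = (-55.54 + 1000)·(8.3/1000 + 1) − 1000 = -47.70 permil
step 3: δ = (-47.70 + 1000)·(4.4/1000 + 1) − 1000 = -43.51 permil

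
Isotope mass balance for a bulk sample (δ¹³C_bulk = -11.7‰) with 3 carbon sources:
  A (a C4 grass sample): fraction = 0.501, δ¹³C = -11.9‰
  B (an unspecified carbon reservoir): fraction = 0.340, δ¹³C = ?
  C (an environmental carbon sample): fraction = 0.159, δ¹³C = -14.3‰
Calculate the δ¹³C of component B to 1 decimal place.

-10.2‰

Isotope mass balance: δ_bulk = Σ fᵢ·δᵢ.
-11.7 = 0.501×(-11.9) + 0.340×δ_B + 0.159×(-14.3)
0.340·δ_B = -11.7 − (-8.236) = -3.464
δ_B = -3.464 / 0.340 = -10.19‰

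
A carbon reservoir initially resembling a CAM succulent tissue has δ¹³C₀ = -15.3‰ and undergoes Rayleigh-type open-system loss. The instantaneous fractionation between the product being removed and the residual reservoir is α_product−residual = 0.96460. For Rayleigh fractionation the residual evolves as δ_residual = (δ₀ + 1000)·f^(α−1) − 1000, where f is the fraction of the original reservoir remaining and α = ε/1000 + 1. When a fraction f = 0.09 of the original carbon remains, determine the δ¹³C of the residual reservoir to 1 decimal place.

Rayleigh residual: δ_res = (δ₀ + 1000)·f^(α−1) − 1000
α − 1 = -0.03540
f^(α−1) = 0.09^(-0.03540) = 1.088980
δ_res = (-15.3 + 1000) × 1.088980 − 1000 = 1072.318 − 1000 = 72.32‰

72.3‰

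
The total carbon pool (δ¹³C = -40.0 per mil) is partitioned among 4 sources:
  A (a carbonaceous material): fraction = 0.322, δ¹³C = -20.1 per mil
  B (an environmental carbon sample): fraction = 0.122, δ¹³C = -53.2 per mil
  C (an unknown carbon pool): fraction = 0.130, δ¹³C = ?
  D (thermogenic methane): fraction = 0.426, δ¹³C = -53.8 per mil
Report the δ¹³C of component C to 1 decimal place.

Isotope mass balance: δ_bulk = Σ fᵢ·δᵢ.
-40.0 = 0.322×(-20.1) + 0.122×(-53.2) + 0.130×δ_C + 0.426×(-53.8)
0.130·δ_C = -40.0 − (-35.881) = -4.119
δ_C = -4.119 / 0.130 = -31.68 per mil

-31.7 per mil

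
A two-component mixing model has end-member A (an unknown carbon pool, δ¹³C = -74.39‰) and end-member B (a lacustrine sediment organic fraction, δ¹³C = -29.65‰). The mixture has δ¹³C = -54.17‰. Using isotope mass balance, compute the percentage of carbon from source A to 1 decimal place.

δ_mix = f_A·δ_A + (1 − f_A)·δ_B  ⇒  f_A = (δ_mix − δ_B)/(δ_A − δ_B)
f_A = (-54.17 − (-29.65)) / (-74.39 − (-29.65))
f_A = -24.52 / -44.74 = 0.5481

54.8%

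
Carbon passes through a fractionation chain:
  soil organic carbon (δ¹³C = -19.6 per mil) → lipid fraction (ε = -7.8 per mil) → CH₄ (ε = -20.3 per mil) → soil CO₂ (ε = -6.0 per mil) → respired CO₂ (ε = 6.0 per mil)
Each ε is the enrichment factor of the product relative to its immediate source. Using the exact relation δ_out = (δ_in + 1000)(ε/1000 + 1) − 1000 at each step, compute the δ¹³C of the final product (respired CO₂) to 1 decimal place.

-47.0 per mil

step 1: δ = (-19.60 + 1000)·(-7.8/1000 + 1) − 1000 = -27.25 per mil
step 2: δ = (-27.25 + 1000)·(-20.3/1000 + 1) − 1000 = -46.99 per mil
step 3: δ = (-46.99 + 1000)·(-6.0/1000 + 1) − 1000 = -52.71 per mil
step 4: δ = (-52.71 + 1000)·(6.0/1000 + 1) − 1000 = -47.03 per mil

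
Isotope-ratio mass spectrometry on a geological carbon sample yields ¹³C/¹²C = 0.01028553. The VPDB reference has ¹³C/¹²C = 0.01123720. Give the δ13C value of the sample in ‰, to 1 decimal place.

δ13C = (R_sample / R_standard − 1) × 1000
R_sample / R_standard = 0.01028553 / 0.01123720 = 0.915311
δ13C = (0.915311 − 1) × 1000 = -84.69‰

-84.7‰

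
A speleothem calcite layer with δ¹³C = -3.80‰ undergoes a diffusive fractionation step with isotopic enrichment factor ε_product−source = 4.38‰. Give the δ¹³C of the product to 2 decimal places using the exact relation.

To first order, δ_product ≈ δ_source + ε = 0.58‰.
Exactly, δ_product = (δ_source + 1000)·(ε/1000 + 1) − 1000.
δ_product = (-3.80 + 1000) × (4.38/1000 + 1) − 1000
δ_product = 0.563‰

0.56‰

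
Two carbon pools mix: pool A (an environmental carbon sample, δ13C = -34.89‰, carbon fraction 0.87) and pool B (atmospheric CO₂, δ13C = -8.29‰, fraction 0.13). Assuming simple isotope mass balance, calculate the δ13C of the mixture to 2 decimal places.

-31.43‰

δ_mix = f_A·δ_A + f_B·δ_B
δ_mix = 0.87 × (-34.89) + 0.13 × (-8.29)
δ_mix = -30.354 + -1.078 = -31.432‰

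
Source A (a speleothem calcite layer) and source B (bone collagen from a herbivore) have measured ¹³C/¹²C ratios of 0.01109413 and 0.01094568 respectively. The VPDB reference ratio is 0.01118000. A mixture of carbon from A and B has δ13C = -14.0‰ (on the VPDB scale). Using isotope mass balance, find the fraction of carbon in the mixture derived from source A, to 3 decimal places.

0.524

δ_A = (0.01109413/0.01118000 − 1)×1000 = (0.992319 − 1)×1000 = -7.681‰
δ_B = (0.01094568/0.01118000 − 1)×1000 = (0.979041 − 1)×1000 = -20.959‰
f_A = (δ_mix − δ_B)/(δ_A − δ_B) = (-14.0 − (-20.959))/(-7.681 − (-20.959))
f_A = 6.959 / 13.278 = 0.5241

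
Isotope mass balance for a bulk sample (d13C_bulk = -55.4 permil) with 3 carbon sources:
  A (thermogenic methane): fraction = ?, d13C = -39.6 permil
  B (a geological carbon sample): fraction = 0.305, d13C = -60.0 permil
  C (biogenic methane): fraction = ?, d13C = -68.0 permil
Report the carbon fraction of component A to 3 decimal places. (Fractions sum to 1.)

Let f_A and f_C be the unknown fractions; fractions sum to 1 so f_A + f_C = 0.695.
Mass balance: Σ fᵢ·δᵢ = δ_bulk ⇒ f_A·(-39.6) + f_C·(-68.0) = -55.4 − (-18.300) = -37.100
Substitute f_C = 0.695 − f_A:
f_A·(-39.6 − -68.0) = -37.100 − 0.695×(-68.0) = 10.160
f_A = 10.160 / 28.4 = 0.3577

0.358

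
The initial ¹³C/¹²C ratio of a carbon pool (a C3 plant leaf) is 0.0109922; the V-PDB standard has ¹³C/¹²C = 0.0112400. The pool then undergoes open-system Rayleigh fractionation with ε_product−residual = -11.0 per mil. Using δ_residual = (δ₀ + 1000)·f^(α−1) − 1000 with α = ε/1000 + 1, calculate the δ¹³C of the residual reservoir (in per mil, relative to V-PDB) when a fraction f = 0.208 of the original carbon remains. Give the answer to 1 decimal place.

-5.0 per mil

δ₀ = (0.0109922/0.0112400 − 1)×1000 = (0.977954 − 1)×1000 = -22.046 per mil
α − 1 = ε/1000 = -0.0110
f^(α−1) = 0.208^(-0.0110) = 1.017422
δ_res = (-22.046 + 1000) × 1.017422 − 1000 = 994.992 − 1000 = -5.01 per mil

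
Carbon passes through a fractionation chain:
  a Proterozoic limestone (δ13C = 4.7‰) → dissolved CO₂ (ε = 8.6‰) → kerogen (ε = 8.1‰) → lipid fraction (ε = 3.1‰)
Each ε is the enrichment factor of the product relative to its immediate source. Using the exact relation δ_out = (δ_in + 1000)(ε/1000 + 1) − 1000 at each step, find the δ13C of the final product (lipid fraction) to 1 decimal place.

step 1: δ = (4.70 + 1000)·(8.6/1000 + 1) − 1000 = 13.34‰
step 2: δ = (13.34 + 1000)·(8.1/1000 + 1) − 1000 = 21.55‰
step 3: δ = (21.55 + 1000)·(3.1/1000 + 1) − 1000 = 24.72‰

24.7‰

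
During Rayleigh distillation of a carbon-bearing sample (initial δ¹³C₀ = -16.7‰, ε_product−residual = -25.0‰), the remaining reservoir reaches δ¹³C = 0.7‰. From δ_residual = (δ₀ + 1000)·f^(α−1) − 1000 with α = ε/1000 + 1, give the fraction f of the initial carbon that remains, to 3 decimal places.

0.496

α − 1 = ε/1000 = -0.0250
(δ_res + 1000)/(δ₀ + 1000) = (0.7 + 1000)/(-16.7 + 1000) = 1000.7/983.3 = 1.017696
f = 1.017696^(1/-0.0250) = exp(ln(1.017696)/-0.0250) = exp(0.01754/-0.0250)
f = exp(-0.7016) = 0.4958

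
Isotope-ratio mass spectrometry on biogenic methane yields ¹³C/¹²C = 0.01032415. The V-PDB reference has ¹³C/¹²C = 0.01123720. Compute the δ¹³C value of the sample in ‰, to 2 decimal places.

δ¹³C = (R_sample / R_standard − 1) × 1000
R_sample / R_standard = 0.01032415 / 0.01123720 = 0.918748
δ¹³C = (0.918748 − 1) × 1000 = -81.252‰

-81.25‰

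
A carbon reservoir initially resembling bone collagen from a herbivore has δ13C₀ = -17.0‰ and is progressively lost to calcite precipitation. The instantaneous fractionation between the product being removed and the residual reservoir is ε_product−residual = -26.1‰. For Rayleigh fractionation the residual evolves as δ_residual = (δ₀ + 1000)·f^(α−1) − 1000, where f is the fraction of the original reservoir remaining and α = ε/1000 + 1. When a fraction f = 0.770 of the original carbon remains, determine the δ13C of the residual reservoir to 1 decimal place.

Rayleigh residual: δ_res = (δ₀ + 1000)·f^(α−1) − 1000
α = ε/1000 + 1 = 0.97390, so α − 1 = -0.02610
f^(α−1) = 0.770^(-0.02610) = 1.006845
δ_res = (-17.0 + 1000) × 1.006845 − 1000 = 989.729 − 1000 = -10.27‰

-10.3‰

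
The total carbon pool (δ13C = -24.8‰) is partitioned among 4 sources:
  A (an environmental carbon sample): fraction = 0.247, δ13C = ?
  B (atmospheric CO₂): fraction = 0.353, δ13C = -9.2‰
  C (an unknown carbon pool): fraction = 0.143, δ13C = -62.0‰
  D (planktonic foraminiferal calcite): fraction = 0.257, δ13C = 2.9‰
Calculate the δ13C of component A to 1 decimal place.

Isotope mass balance: δ_bulk = Σ fᵢ·δᵢ.
-24.8 = 0.247×δ_A + 0.353×(-9.2) + 0.143×(-62.0) + 0.257×(2.9)
0.247·δ_A = -24.8 − (-11.368) = -13.432
δ_A = -13.432 / 0.247 = -54.38‰

-54.4‰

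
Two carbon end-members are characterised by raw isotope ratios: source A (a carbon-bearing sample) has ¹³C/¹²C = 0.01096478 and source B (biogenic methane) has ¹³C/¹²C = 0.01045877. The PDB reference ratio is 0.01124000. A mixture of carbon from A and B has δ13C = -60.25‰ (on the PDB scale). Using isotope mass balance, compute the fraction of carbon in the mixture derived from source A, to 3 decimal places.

0.206

δ_A = (0.01096478/0.01124000 − 1)×1000 = (0.975514 − 1)×1000 = -24.486‰
δ_B = (0.01045877/0.01124000 − 1)×1000 = (0.930496 − 1)×1000 = -69.504‰
f_A = (δ_mix − δ_B)/(δ_A − δ_B) = (-60.25 − (-69.504))/(-24.486 − (-69.504))
f_A = 9.254 / 45.019 = 0.2056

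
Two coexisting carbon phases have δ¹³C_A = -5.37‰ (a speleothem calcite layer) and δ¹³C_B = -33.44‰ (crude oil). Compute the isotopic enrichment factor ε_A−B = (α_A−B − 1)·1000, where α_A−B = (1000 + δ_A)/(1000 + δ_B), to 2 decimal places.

29.04‰

α_A−B = (1000 + -5.37) / (1000 + -33.44) = 994.63 / 966.56 = 1.029041
ε_A−B = (1.029041 − 1) × 1000 = 29.041‰
(The approximation ε ≈ δ_A − δ_B would give 28.07‰.)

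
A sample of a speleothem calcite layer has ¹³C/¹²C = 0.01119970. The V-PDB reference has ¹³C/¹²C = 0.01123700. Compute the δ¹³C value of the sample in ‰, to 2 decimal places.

δ¹³C = (R_sample / R_standard − 1) × 1000
R_sample / R_standard = 0.01119970 / 0.01123700 = 0.996681
δ¹³C = (0.996681 − 1) × 1000 = -3.319‰

-3.32‰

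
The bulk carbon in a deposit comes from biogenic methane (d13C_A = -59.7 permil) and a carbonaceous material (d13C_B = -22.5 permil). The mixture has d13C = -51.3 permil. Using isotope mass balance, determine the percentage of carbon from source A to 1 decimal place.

77.4%

δ_mix = f_A·δ_A + (1 − f_A)·δ_B  ⇒  f_A = (δ_mix − δ_B)/(δ_A − δ_B)
f_A = (-51.3 − (-22.5)) / (-59.7 − (-22.5))
f_A = -28.8 / -37.2 = 0.7742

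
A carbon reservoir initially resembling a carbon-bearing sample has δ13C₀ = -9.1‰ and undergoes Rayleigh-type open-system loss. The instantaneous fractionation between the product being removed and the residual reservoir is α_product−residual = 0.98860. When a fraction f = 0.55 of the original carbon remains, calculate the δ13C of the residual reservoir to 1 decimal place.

Rayleigh residual: δ_res = (δ₀ + 1000)·f^(α−1) − 1000
α − 1 = -0.01140
f^(α−1) = 0.55^(-0.01140) = 1.006839
δ_res = (-9.1 + 1000) × 1.006839 − 1000 = 997.676 − 1000 = -2.32‰

-2.3‰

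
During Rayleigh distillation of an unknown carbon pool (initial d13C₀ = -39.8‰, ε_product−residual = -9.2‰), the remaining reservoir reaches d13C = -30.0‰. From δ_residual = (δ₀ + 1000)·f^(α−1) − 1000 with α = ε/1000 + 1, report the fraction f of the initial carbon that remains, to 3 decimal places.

α − 1 = ε/1000 = -0.0092
(δ_res + 1000)/(δ₀ + 1000) = (-30.0 + 1000)/(-39.8 + 1000) = 970.0/960.2 = 1.010206
f = 1.010206^(1/-0.0092) = exp(ln(1.010206)/-0.0092) = exp(0.01015/-0.0092)
f = exp(-1.1037) = 0.3316

0.332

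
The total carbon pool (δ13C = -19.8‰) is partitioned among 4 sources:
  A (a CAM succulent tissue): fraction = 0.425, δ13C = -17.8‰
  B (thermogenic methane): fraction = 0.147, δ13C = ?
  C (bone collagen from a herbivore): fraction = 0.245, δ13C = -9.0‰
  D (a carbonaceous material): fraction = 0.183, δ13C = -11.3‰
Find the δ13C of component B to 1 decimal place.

Isotope mass balance: δ_bulk = Σ fᵢ·δᵢ.
-19.8 = 0.425×(-17.8) + 0.147×δ_B + 0.245×(-9.0) + 0.183×(-11.3)
0.147·δ_B = -19.8 − (-11.838) = -7.962
δ_B = -7.962 / 0.147 = -54.16‰

-54.2‰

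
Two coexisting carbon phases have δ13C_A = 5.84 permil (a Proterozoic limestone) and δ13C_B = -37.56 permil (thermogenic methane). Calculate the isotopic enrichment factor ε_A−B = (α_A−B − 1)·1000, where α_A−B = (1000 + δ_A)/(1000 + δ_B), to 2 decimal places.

α_A−B = (1000 + 5.84) / (1000 + -37.56) = 1005.84 / 962.44 = 1.045094
ε_A−B = (1.045094 − 1) × 1000 = 45.094 permil
(The approximation ε ≈ δ_A − δ_B would give 43.40 permil.)

45.09 permil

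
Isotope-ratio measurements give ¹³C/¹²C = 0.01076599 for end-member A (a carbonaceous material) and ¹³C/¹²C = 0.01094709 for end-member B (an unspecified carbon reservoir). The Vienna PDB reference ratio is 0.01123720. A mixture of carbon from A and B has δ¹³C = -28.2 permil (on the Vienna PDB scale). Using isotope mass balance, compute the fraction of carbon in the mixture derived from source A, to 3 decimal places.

0.148

δ_A = (0.01076599/0.01123720 − 1)×1000 = (0.958067 − 1)×1000 = -41.933 permil
δ_B = (0.01094709/0.01123720 − 1)×1000 = (0.974183 − 1)×1000 = -25.817 permil
f_A = (δ_mix − δ_B)/(δ_A − δ_B) = (-28.2 − (-25.817))/(-41.933 − (-25.817))
f_A = -2.383 / -16.116 = 0.1479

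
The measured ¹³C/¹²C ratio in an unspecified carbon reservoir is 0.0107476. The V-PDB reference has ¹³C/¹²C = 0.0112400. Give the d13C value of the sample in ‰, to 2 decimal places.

d13C = (R_sample / R_standard − 1) × 1000
R_sample / R_standard = 0.0107476 / 0.0112400 = 0.956192
d13C = (0.956192 − 1) × 1000 = -43.808‰

-43.81‰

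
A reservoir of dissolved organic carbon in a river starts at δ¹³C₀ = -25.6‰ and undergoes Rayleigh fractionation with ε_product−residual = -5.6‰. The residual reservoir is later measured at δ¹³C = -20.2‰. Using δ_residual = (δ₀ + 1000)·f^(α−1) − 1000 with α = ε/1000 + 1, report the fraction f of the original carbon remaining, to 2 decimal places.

α − 1 = ε/1000 = -0.0056
(δ_res + 1000)/(δ₀ + 1000) = (-20.2 + 1000)/(-25.6 + 1000) = 979.8/974.4 = 1.005542
f = 1.005542^(1/-0.0056) = exp(ln(1.005542)/-0.0056) = exp(0.00553/-0.0056)
f = exp(-0.9869) = 0.3727

0.37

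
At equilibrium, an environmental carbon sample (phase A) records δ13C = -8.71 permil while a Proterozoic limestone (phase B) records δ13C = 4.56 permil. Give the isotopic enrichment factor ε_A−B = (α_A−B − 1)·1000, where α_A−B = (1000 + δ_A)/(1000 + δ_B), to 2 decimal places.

α_A−B = (1000 + -8.71) / (1000 + 4.56) = 991.29 / 1004.56 = 0.986790
ε_A−B = (0.986790 − 1) × 1000 = -13.210 permil
(The approximation ε ≈ δ_A − δ_B would give -13.27 permil.)

-13.21 permil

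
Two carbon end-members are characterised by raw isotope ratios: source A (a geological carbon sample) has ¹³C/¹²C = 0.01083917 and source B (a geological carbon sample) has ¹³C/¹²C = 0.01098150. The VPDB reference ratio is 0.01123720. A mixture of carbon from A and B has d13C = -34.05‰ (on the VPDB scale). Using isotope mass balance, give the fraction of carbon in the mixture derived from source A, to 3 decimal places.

0.892

δ_A = (0.01083917/0.01123720 − 1)×1000 = (0.964579 − 1)×1000 = -35.421‰
δ_B = (0.01098150/0.01123720 − 1)×1000 = (0.977245 − 1)×1000 = -22.755‰
f_A = (δ_mix − δ_B)/(δ_A − δ_B) = (-34.05 − (-22.755))/(-35.421 − (-22.755))
f_A = -11.295 / -12.666 = 0.8918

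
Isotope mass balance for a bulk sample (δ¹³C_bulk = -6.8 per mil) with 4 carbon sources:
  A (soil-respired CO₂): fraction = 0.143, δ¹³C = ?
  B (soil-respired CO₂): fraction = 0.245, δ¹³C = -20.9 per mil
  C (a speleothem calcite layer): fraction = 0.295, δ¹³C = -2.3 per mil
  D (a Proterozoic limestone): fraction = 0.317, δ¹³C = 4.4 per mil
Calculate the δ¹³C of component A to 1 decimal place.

-16.8 per mil

Isotope mass balance: δ_bulk = Σ fᵢ·δᵢ.
-6.8 = 0.143×δ_A + 0.245×(-20.9) + 0.295×(-2.3) + 0.317×(4.4)
0.143·δ_A = -6.8 − (-4.404) = -2.396
δ_A = -2.396 / 0.143 = -16.75 per mil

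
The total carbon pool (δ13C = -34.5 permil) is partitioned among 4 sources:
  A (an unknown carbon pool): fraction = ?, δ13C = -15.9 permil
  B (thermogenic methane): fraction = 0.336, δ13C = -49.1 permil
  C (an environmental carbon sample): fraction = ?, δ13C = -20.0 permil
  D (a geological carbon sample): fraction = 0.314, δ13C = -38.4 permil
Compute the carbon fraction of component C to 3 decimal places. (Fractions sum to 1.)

0.093

Let f_C and f_A be the unknown fractions; fractions sum to 1 so f_C + f_A = 0.350.
Mass balance: Σ fᵢ·δᵢ = δ_bulk ⇒ f_C·(-20.0) + f_A·(-15.9) = -34.5 − (-28.555) = -5.945
Substitute f_A = 0.350 − f_C:
f_C·(-20.0 − -15.9) = -5.945 − 0.350×(-15.9) = -0.380
f_C = -0.380 / -4.1 = 0.0926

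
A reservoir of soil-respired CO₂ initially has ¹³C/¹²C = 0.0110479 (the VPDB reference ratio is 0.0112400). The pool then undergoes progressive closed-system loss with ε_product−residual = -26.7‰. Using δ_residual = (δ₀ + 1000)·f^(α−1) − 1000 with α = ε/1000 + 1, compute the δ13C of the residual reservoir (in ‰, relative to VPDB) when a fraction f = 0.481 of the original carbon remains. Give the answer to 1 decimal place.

δ₀ = (0.0110479/0.0112400 − 1)×1000 = (0.982909 − 1)×1000 = -17.091‰
α − 1 = ε/1000 = -0.0267
f^(α−1) = 0.481^(-0.0267) = 1.019734
δ_res = (-17.091 + 1000) × 1.019734 − 1000 = 1002.306 − 1000 = 2.31‰

2.3‰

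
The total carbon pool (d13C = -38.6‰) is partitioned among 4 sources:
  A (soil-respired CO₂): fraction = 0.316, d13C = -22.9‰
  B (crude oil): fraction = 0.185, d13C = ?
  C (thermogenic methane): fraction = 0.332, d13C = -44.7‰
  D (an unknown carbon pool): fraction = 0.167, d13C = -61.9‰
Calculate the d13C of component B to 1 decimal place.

Isotope mass balance: δ_bulk = Σ fᵢ·δᵢ.
-38.6 = 0.316×(-22.9) + 0.185×δ_B + 0.332×(-44.7) + 0.167×(-61.9)
0.185·δ_B = -38.6 − (-32.414) = -6.186
δ_B = -6.186 / 0.185 = -33.44‰

-33.4‰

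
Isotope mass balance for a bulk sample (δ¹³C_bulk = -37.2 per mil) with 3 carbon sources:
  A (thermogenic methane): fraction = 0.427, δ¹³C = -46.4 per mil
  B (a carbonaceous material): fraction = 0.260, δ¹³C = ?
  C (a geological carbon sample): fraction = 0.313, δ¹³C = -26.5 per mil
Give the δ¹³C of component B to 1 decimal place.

-35.0 per mil

Isotope mass balance: δ_bulk = Σ fᵢ·δᵢ.
-37.2 = 0.427×(-46.4) + 0.260×δ_B + 0.313×(-26.5)
0.260·δ_B = -37.2 − (-28.107) = -9.093
δ_B = -9.093 / 0.260 = -34.97 per mil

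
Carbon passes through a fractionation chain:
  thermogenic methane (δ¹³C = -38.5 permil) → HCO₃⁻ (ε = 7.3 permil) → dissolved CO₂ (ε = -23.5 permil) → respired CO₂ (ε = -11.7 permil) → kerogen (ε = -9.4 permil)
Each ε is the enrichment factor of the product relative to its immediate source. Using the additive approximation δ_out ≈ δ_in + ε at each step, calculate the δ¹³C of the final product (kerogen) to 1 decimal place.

step 1: δ ≈ -38.5 + (7.3) = -31.2 permil
step 2: δ ≈ -31.2 + (-23.5) = -54.7 permil
step 3: δ ≈ -54.7 + (-11.7) = -66.4 permil
step 4: δ ≈ -66.4 + (-9.4) = -75.8 permil

-75.8 permil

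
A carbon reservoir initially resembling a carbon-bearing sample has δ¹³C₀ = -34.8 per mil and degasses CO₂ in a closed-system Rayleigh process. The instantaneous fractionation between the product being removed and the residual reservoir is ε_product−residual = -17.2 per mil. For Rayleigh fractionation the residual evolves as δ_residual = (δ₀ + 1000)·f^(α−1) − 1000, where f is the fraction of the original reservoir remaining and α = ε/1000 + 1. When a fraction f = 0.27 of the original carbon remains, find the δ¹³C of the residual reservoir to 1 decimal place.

Rayleigh residual: δ_res = (δ₀ + 1000)·f^(α−1) − 1000
α = ε/1000 + 1 = 0.98280, so α − 1 = -0.01720
f^(α−1) = 0.27^(-0.01720) = 1.022776
δ_res = (-34.8 + 1000) × 1.022776 − 1000 = 987.183 − 1000 = -12.82 per mil

-12.8 per mil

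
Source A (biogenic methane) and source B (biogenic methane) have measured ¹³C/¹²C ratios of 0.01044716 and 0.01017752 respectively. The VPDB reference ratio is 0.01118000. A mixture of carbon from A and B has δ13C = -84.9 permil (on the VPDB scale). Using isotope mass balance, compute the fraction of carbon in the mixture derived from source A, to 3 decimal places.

δ_A = (0.01044716/0.01118000 − 1)×1000 = (0.934451 − 1)×1000 = -65.549 permil
δ_B = (0.01017752/0.01118000 − 1)×1000 = (0.910333 − 1)×1000 = -89.667 permil
f_A = (δ_mix − δ_B)/(δ_A − δ_B) = (-84.9 − (-89.667))/(-65.549 − (-89.667))
f_A = 4.767 / 24.118 = 0.1977

0.198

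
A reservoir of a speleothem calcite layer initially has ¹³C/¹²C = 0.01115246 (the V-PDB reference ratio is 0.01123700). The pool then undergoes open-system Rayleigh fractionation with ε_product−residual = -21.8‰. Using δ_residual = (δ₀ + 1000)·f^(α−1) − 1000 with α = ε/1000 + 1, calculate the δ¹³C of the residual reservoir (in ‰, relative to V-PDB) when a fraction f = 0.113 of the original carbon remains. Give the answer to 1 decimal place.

δ₀ = (0.01115246/0.01123700 − 1)×1000 = (0.992477 − 1)×1000 = -7.523‰
α − 1 = ε/1000 = -0.0218
f^(α−1) = 0.113^(-0.0218) = 1.048680
δ_res = (-7.523 + 1000) × 1.048680 − 1000 = 1040.790 − 1000 = 40.79‰

40.8‰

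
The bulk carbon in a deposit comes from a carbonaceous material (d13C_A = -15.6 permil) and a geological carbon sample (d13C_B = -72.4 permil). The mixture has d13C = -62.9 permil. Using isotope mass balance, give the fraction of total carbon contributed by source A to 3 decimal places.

δ_mix = f_A·δ_A + (1 − f_A)·δ_B  ⇒  f_A = (δ_mix − δ_B)/(δ_A − δ_B)
f_A = (-62.9 − (-72.4)) / (-15.6 − (-72.4))
f_A = 9.5 / 56.8 = 0.1673

0.167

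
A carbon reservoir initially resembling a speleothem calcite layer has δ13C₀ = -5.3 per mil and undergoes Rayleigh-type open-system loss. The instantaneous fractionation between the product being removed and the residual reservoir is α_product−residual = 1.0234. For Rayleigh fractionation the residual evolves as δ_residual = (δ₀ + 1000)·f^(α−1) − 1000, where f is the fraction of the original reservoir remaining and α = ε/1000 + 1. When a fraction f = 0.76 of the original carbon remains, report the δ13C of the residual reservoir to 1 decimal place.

-11.7 per mil

Rayleigh residual: δ_res = (δ₀ + 1000)·f^(α−1) − 1000
α − 1 = 0.02340
f^(α−1) = 0.76^(0.02340) = 0.993599
δ_res = (-5.3 + 1000) × 0.993599 − 1000 = 988.333 − 1000 = -11.67 per mil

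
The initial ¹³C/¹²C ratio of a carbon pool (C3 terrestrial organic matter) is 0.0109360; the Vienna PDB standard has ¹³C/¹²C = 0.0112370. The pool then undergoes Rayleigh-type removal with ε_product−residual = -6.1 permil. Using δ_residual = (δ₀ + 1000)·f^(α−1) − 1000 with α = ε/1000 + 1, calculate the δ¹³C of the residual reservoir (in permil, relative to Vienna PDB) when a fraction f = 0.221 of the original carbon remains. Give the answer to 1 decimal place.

-17.8 permil

δ₀ = (0.0109360/0.0112370 − 1)×1000 = (0.973213 − 1)×1000 = -26.787 permil
α − 1 = ε/1000 = -0.0061
f^(α−1) = 0.221^(-0.0061) = 1.009251
δ_res = (-26.787 + 1000) × 1.009251 − 1000 = 982.217 − 1000 = -17.78 permil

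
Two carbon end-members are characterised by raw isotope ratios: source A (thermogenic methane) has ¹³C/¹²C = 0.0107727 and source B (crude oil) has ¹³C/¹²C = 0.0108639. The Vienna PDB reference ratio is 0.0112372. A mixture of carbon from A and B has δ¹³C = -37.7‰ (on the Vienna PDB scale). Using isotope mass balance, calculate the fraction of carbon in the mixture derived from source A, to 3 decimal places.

0.552

δ_A = (0.0107727/0.0112372 − 1)×1000 = (0.958664 − 1)×1000 = -41.336‰
δ_B = (0.0108639/0.0112372 − 1)×1000 = (0.966780 − 1)×1000 = -33.220‰
f_A = (δ_mix − δ_B)/(δ_A − δ_B) = (-37.7 − (-33.220))/(-41.336 − (-33.220))
f_A = -4.480 / -8.116 = 0.5520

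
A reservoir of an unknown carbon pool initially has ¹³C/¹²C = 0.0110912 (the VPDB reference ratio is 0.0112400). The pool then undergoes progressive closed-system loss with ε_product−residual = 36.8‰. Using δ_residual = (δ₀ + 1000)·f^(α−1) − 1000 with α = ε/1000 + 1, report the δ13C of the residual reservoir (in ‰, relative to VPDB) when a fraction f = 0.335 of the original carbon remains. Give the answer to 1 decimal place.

δ₀ = (0.0110912/0.0112400 − 1)×1000 = (0.986762 − 1)×1000 = -13.238‰
α − 1 = ε/1000 = 0.0368
f^(α−1) = 0.335^(0.0368) = 0.960554
δ_res = (-13.238 + 1000) × 0.960554 − 1000 = 947.837 − 1000 = -52.16‰

-52.2‰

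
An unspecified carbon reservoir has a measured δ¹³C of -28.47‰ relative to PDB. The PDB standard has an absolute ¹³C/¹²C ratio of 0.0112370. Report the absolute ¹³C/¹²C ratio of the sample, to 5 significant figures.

0.010917

R_sample = R_standard × (δ¹³C/1000 + 1)
R_sample = 0.0112370 × (-28.47/1000 + 1) = 0.0112370 × 0.971530
R_sample = 0.0109171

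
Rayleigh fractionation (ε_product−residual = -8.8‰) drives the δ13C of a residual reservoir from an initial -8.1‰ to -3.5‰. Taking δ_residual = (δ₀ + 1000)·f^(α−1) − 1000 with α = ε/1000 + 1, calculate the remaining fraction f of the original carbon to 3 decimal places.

α − 1 = ε/1000 = -0.0088
(δ_res + 1000)/(δ₀ + 1000) = (-3.5 + 1000)/(-8.1 + 1000) = 996.5/991.9 = 1.004638
f = 1.004638^(1/-0.0088) = exp(ln(1.004638)/-0.0088) = exp(0.00463/-0.0088)
f = exp(-0.5258) = 0.5911

0.591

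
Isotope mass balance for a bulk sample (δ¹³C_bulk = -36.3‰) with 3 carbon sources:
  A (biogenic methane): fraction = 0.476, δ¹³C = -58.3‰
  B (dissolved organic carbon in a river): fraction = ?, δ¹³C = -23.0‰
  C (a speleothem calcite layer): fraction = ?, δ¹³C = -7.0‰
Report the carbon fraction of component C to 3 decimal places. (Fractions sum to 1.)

0.219

Let f_C and f_B be the unknown fractions; fractions sum to 1 so f_C + f_B = 0.524.
Mass balance: Σ fᵢ·δᵢ = δ_bulk ⇒ f_C·(-7.0) + f_B·(-23.0) = -36.3 − (-27.751) = -8.549
Substitute f_B = 0.524 − f_C:
f_C·(-7.0 − -23.0) = -8.549 − 0.524×(-23.0) = 3.503
f_C = 3.503 / 16.0 = 0.2189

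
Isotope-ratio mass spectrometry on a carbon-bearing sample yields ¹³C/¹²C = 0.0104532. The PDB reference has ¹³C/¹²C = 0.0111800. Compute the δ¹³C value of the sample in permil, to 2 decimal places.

-65.01 permil

δ¹³C = (R_sample / R_standard − 1) × 1000
R_sample / R_standard = 0.0104532 / 0.0111800 = 0.934991
δ¹³C = (0.934991 − 1) × 1000 = -65.009 permil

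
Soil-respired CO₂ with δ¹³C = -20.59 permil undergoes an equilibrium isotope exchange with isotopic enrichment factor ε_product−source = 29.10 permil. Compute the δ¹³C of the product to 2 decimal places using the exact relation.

7.91 permil

Exactly, δ_product = (δ_source + 1000)·(ε/1000 + 1) − 1000.
δ_product = (-20.59 + 1000) × (29.10/1000 + 1) − 1000
δ_product = 7.911 permil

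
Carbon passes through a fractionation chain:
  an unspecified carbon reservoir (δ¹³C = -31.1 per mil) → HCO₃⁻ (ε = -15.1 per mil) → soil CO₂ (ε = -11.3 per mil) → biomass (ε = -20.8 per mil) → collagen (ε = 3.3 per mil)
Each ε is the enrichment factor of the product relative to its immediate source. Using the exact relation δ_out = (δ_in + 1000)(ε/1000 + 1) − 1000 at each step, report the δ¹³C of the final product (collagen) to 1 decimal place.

step 1: δ = (-31.10 + 1000)·(-15.1/1000 + 1) − 1000 = -45.73 per mil
step 2: δ = (-45.73 + 1000)·(-11.3/1000 + 1) − 1000 = -56.51 per mil
step 3: δ = (-56.51 + 1000)·(-20.8/1000 + 1) − 1000 = -76.14 per mil
step 4: δ = (-76.14 + 1000)·(3.3/1000 + 1) − 1000 = -73.09 per mil

-73.1 per mil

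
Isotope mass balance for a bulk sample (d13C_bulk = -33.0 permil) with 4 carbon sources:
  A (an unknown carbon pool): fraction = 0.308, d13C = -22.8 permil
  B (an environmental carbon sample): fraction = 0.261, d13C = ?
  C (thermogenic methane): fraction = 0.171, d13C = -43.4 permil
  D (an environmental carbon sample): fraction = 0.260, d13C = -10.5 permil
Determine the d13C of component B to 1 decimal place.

-60.6 permil

Isotope mass balance: δ_bulk = Σ fᵢ·δᵢ.
-33.0 = 0.308×(-22.8) + 0.261×δ_B + 0.171×(-43.4) + 0.260×(-10.5)
0.261·δ_B = -33.0 − (-17.174) = -15.826
δ_B = -15.826 / 0.261 = -60.64 permil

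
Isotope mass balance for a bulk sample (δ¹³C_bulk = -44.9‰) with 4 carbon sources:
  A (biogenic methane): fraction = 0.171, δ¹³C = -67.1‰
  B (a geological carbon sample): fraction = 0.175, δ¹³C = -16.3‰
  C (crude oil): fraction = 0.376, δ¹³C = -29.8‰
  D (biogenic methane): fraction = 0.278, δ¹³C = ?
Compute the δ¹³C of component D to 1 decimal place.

Isotope mass balance: δ_bulk = Σ fᵢ·δᵢ.
-44.9 = 0.171×(-67.1) + 0.175×(-16.3) + 0.376×(-29.8) + 0.278×δ_D
0.278·δ_D = -44.9 − (-25.531) = -19.369
δ_D = -19.369 / 0.278 = -69.67‰

-69.7‰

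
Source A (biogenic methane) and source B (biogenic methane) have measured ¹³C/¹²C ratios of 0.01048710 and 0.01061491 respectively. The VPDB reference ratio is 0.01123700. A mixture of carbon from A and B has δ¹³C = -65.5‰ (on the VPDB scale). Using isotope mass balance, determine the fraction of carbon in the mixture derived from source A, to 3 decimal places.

δ_A = (0.01048710/0.01123700 − 1)×1000 = (0.933265 − 1)×1000 = -66.735‰
δ_B = (0.01061491/0.01123700 − 1)×1000 = (0.944639 − 1)×1000 = -55.361‰
f_A = (δ_mix − δ_B)/(δ_A − δ_B) = (-65.5 − (-55.361))/(-66.735 − (-55.361))
f_A = -10.139 / -11.374 = 0.8914

0.891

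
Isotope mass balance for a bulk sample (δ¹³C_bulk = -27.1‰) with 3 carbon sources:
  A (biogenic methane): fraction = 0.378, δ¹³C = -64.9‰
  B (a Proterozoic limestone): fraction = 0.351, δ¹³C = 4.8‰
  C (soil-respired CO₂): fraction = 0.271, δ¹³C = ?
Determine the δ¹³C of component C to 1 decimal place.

-15.7‰

Isotope mass balance: δ_bulk = Σ fᵢ·δᵢ.
-27.1 = 0.378×(-64.9) + 0.351×(4.8) + 0.271×δ_C
0.271·δ_C = -27.1 − (-22.847) = -4.253
δ_C = -4.253 / 0.271 = -15.69‰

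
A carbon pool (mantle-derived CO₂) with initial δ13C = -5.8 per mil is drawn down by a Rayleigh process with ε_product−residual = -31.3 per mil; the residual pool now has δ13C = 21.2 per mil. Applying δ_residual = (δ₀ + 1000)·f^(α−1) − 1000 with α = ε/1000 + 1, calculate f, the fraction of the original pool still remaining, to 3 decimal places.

α − 1 = ε/1000 = -0.0313
(δ_res + 1000)/(δ₀ + 1000) = (21.2 + 1000)/(-5.8 + 1000) = 1021.2/994.2 = 1.027158
f = 1.027158^(1/-0.0313) = exp(ln(1.027158)/-0.0313) = exp(0.02680/-0.0313)
f = exp(-0.8561) = 0.4248

0.425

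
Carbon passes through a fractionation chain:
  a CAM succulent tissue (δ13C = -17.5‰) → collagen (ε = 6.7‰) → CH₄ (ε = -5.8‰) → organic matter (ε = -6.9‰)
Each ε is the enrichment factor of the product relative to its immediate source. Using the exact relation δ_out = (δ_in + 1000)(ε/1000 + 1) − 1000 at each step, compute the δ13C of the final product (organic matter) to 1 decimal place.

step 1: δ = (-17.50 + 1000)·(6.7/1000 + 1) − 1000 = -10.92‰
step 2: δ = (-10.92 + 1000)·(-5.8/1000 + 1) − 1000 = -16.65‰
step 3: δ = (-16.65 + 1000)·(-6.9/1000 + 1) − 1000 = -23.44‰

-23.4‰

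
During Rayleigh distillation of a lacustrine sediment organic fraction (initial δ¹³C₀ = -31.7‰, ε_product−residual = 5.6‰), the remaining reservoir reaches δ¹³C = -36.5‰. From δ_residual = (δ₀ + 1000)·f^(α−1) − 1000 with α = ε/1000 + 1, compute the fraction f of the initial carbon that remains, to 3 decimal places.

α − 1 = ε/1000 = 0.0056
(δ_res + 1000)/(δ₀ + 1000) = (-36.5 + 1000)/(-31.7 + 1000) = 963.5/968.3 = 0.995043
f = 0.995043^(1/0.0056) = exp(ln(0.995043)/0.0056) = exp(-0.00497/0.0056)
f = exp(-0.8874) = 0.4117

0.412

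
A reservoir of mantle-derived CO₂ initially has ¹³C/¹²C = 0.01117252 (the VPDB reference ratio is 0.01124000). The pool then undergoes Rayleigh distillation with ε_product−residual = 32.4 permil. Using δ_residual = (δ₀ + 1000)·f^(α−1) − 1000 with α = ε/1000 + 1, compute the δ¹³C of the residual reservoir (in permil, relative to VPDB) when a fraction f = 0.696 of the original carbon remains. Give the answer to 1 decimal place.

δ₀ = (0.01117252/0.01124000 − 1)×1000 = (0.993996 − 1)×1000 = -6.004 permil
α − 1 = ε/1000 = 0.0324
f^(α−1) = 0.696^(0.0324) = 0.988327
δ_res = (-6.004 + 1000) × 0.988327 − 1000 = 982.393 − 1000 = -17.61 permil

-17.6 permil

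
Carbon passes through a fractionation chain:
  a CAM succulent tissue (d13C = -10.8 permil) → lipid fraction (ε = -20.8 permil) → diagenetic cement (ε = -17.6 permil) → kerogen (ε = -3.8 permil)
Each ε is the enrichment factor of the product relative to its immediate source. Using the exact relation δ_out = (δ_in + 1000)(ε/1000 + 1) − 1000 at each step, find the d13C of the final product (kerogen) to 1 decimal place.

step 1: δ = (-10.80 + 1000)·(-20.8/1000 + 1) − 1000 = -31.38 permil
step 2: δ = (-31.38 + 1000)·(-17.6/1000 + 1) − 1000 = -48.42 permil
step 3: δ = (-48.42 + 1000)·(-3.8/1000 + 1) − 1000 = -52.04 permil

-52.0 permil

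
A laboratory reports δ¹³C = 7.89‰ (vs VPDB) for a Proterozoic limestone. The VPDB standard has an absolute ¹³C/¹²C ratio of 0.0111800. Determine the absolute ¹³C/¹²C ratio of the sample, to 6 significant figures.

R_sample = R_standard × (δ¹³C/1000 + 1)
R_sample = 0.0111800 × (7.89/1000 + 1) = 0.0111800 × 1.007890
R_sample = 0.0112682

0.0112682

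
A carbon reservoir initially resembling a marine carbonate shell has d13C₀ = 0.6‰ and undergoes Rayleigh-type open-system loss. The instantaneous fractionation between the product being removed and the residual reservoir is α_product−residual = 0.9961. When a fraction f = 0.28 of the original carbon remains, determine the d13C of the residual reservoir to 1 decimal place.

Rayleigh residual: δ_res = (δ₀ + 1000)·f^(α−1) − 1000
α − 1 = -0.00390
f^(α−1) = 0.28^(-0.00390) = 1.004977
δ_res = (0.6 + 1000) × 1.004977 − 1000 = 1005.580 − 1000 = 5.58‰

5.6‰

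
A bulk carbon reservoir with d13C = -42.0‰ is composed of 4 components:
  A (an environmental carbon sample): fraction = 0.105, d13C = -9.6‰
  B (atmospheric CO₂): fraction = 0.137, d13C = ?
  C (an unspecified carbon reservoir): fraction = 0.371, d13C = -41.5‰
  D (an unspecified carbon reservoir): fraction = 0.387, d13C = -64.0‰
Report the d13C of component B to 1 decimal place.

Isotope mass balance: δ_bulk = Σ fᵢ·δᵢ.
-42.0 = 0.105×(-9.6) + 0.137×δ_B + 0.371×(-41.5) + 0.387×(-64.0)
0.137·δ_B = -42.0 − (-41.172) = -0.828
δ_B = -0.828 / 0.137 = -6.04‰

-6.0‰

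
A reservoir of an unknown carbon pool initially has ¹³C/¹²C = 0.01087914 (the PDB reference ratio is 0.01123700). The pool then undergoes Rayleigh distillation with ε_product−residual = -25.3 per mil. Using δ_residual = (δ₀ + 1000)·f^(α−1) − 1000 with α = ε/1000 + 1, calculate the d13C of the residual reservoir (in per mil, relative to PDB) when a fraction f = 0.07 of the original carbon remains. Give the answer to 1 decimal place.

35.5 per mil

δ₀ = (0.01087914/0.01123700 − 1)×1000 = (0.968153 − 1)×1000 = -31.847 per mil
α − 1 = ε/1000 = -0.0253
f^(α−1) = 0.07^(-0.0253) = 1.069594
δ_res = (-31.847 + 1000) × 1.069594 − 1000 = 1035.531 − 1000 = 35.53 per mil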